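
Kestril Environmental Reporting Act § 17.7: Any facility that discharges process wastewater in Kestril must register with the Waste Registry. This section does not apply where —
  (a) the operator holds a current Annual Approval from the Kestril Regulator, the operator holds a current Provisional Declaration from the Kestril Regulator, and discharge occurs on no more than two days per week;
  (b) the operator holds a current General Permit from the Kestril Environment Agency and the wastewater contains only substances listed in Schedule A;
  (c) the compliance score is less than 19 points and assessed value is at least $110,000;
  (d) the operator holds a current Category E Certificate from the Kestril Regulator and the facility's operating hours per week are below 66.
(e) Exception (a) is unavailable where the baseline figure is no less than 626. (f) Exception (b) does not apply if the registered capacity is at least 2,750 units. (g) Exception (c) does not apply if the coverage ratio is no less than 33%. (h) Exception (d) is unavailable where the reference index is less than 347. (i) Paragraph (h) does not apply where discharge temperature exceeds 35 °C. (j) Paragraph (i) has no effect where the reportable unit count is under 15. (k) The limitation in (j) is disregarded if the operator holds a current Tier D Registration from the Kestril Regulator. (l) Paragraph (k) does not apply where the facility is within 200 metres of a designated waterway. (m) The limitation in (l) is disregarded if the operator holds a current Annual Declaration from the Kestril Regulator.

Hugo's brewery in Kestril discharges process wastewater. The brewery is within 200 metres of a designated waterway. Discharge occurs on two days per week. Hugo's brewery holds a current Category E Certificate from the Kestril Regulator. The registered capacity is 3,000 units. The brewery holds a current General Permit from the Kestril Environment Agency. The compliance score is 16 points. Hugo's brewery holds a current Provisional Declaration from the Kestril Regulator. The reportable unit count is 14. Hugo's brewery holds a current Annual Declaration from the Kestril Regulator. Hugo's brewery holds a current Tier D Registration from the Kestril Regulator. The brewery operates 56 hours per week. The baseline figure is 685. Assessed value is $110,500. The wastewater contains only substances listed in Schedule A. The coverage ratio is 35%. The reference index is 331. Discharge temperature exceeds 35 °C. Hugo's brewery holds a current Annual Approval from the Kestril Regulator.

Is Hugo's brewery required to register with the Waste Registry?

No — exception (d) applies; Hugo's brewery is not required to register with the Waste Registry.

Exception (a): a current Annual Approval is held; a current Provisional Declaration is held; discharge occurs on no more than two days per week — every condition holds. However, paragraph (e) must be considered: (e) operates — the baseline figure is 685, meeting the 626 threshold. So (a) is unavailable.
Exception (b) is satisfied on its face — a current General Permit is held; the wastewater is Schedule-A-only. But: (f) is triggered — the registered capacity is 3,000 units, meeting the 2,750 units threshold. (b) is therefore removed.
Exception (c)'s conditions are all satisfied: the compliance score is 16 points, less than the 19 points limit; assessed value is $110,500, meeting the $110,000 threshold. But: (g) operates against (c): the coverage ratio is 35%, meeting the 33% threshold. (c) is therefore removed.
Exception (d) is satisfied on its face — a current Category E Certificate is held; the facility's operating hours per week are 56, below the 66 limit. Considering the limiting provisions: (h) is triggered (the reference index is 331, less than the 347 limit), but is itself disapplied by (i): (i) is engaged — discharge temperature exceeds 35 °C. (j) is engaged (the reportable unit count is 14, under the 15 limit), but is displaced by (k): (k) applies — a current Tier D Registration is held. (l) operates (the brewery is within 200 m of a designated waterway), but is overridden by (m): (m) operates against (l): a current Annual Declaration is held. So (d) applies.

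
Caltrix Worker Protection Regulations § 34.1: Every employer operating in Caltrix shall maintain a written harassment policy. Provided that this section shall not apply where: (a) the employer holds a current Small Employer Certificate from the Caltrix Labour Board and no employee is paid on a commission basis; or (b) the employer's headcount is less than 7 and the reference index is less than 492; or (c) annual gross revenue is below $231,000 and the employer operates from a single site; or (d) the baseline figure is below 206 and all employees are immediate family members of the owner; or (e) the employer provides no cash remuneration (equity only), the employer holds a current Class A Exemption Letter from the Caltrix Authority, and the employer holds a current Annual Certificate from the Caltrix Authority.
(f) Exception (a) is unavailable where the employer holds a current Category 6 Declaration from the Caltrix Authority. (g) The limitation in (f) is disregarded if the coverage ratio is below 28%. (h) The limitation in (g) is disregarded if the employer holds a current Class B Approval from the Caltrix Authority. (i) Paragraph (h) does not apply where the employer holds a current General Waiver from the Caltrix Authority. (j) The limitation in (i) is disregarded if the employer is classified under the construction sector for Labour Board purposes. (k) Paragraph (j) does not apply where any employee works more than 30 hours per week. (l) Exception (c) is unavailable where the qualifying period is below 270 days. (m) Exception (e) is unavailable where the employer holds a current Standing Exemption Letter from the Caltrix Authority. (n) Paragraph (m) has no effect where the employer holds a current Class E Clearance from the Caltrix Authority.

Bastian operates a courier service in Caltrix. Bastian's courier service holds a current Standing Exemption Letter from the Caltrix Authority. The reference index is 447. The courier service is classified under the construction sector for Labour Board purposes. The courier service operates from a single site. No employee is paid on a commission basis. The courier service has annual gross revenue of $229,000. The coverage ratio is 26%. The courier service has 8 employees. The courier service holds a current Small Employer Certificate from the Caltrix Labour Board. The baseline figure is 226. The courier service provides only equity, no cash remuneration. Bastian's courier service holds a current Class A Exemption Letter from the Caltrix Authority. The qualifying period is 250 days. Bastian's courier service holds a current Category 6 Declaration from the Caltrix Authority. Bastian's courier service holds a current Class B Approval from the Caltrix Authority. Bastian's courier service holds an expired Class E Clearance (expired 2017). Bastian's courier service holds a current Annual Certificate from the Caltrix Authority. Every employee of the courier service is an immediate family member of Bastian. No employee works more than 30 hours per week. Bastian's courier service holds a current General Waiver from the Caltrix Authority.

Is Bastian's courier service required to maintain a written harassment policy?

Exception (a) is satisfied on its face — a current Small Employer Certificate is held; no employee is paid on commission. But: (f) operates against (a): a current Category 6 Declaration is held. (g) applies (the coverage ratio is 26%, below the 28% limit), but is itself disapplied by (h): (h) applies — a current Class B Approval is held. (i) applies (a current General Waiver is held), but is displaced by (j): (j) operates against (i): the courier service is classified under the construction sector. (k) is inapplicable (no employee exceeds 30 hours/week), so (j) stands. Exception (a) does not apply.
Exception (b) does not apply: the employer's headcount is 8, not less than 7.
Exception (c) is satisfied on its face — annual gross revenue is $229,000, below the $231,000 limit; the employer operates from a single site. Turning to paragraph (l): (l) operates against (c): the qualifying period is 250 days, below the 270 days limit. Exception (c) does not apply.
Exception (d) does not apply: the baseline figure is 226, not below 206.
Exception (e)'s conditions are all satisfied: remuneration is equity-only; a current Class A Exemption Letter is held; a current Annual Certificate is held. But: (m) applies — a current Standing Exemption Letter is held. (n), which would lift (m), is not triggered — there is no Class E Clearance in force. (e) is therefore removed.
Every exception is unavailable, so the rule governs.

Yes — Bastian's courier service must maintain a written harassment policy.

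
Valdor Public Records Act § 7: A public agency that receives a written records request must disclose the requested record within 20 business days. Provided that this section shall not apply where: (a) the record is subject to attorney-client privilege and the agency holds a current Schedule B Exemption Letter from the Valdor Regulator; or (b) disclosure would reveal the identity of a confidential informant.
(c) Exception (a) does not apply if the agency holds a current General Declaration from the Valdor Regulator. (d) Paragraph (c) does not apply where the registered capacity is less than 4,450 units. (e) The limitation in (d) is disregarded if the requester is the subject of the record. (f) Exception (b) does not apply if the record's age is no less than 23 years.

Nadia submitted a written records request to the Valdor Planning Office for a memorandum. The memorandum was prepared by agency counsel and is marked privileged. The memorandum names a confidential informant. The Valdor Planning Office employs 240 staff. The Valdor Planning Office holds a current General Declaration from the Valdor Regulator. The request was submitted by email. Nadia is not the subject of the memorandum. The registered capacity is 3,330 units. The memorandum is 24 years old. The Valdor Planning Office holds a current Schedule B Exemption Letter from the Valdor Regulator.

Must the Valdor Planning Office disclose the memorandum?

No — exception (a) applies; the Valdor Planning Office is not required to disclose the memorandum.

Exception (a) is satisfied on its face — the memorandum is privileged; a current Schedule B Exemption Letter is held. As to paragraphs (c)–(e): (c) would limit (a) — a current General Declaration is held — but (d) sets (c) aside: (d) applies — the registered capacity is 3,330 units, less than the 4,450 units limit. (e), which would lift (d), is not triggered — Nadia is not the subject of the memorandum. Exception (a) stands.
All of (b)'s requirements are met (the memorandum names a confidential informant). However, paragraph (f) must be considered: (f) operates — the record's age is 24 years, meeting the 23 years threshold. Exception (b) does not apply.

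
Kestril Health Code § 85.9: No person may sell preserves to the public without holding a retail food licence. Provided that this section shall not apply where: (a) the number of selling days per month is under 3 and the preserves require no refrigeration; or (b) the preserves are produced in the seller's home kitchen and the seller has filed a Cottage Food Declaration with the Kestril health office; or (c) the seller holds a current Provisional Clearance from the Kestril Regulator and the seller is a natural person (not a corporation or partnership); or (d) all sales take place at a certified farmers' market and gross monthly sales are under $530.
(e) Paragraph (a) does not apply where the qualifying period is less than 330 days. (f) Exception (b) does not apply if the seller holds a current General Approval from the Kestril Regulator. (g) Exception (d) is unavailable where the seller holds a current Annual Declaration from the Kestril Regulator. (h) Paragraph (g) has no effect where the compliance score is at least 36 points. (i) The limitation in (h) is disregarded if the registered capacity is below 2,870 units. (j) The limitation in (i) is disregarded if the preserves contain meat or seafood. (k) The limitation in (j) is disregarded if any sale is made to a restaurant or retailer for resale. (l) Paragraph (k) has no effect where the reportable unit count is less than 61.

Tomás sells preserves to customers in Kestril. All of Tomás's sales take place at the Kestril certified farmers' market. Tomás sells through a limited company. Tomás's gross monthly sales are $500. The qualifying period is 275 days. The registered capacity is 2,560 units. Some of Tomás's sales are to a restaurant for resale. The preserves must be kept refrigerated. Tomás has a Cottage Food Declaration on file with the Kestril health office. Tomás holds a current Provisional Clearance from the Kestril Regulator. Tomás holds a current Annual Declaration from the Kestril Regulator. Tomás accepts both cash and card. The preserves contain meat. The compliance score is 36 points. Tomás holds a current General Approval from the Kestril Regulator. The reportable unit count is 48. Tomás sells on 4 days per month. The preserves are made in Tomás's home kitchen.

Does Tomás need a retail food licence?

No — exception (d) applies; Tomás is not required to hold a retail food licence.

Exception (a) requires that the number of selling days per month is under 3; but the number of selling days per month is 4, not under 3, so (a) is unavailable.
Exception (b): the preserves are home-kitchen produced; a Cottage Food Declaration is on file — every condition holds. Turning to paragraph (f): (f) applies — a current General Approval is held. (b) is therefore removed.
Exception (c) fails — the seller operates through a limited company.
Exception (d) is satisfied on its face — all sales are at a certified farmers' market; gross monthly sales are $500, under the $530 limit. Under paragraphs (g)–(l): (g) operates (a current Annual Declaration is held), but is displaced by (h): (h) operates against (g): the compliance score is 36 points, meeting the 36 points threshold. (i) would limit (h) — the registered capacity is 2,560 units, below the 2,870 units limit — but (j) sets (i) aside: (j) is engaged — the preserves contain meat. (k) would limit (j) — some sales are to a restaurant for resale — but (l) sets (k) aside: (l) is engaged — the reportable unit count is 48, less than the 61 limit. So (d) applies.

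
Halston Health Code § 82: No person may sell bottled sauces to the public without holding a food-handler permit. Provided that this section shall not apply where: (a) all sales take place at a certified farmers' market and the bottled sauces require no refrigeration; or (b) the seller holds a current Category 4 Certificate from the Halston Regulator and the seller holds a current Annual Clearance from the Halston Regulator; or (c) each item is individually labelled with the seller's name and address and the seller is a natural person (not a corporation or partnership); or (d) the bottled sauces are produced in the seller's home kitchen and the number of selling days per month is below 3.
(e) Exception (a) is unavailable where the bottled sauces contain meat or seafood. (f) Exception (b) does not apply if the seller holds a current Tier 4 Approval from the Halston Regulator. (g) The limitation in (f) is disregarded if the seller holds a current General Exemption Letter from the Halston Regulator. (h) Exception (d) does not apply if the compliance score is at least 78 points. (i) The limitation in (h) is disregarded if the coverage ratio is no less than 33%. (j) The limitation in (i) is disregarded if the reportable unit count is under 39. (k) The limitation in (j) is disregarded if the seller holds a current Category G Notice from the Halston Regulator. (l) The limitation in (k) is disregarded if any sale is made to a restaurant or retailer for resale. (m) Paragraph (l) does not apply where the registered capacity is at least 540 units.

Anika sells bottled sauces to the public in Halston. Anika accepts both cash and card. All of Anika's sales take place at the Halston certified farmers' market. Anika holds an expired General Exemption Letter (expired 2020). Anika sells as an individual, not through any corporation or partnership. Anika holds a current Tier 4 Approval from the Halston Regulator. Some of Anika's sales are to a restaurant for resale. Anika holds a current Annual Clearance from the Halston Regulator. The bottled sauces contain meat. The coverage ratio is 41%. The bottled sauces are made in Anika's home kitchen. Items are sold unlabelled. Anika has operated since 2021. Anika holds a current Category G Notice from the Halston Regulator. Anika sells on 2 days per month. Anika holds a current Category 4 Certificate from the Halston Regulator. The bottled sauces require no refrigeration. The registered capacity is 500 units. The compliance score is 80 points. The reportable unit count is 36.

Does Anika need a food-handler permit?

Exception (a)'s conditions are all satisfied: all sales are at a certified farmers' market; the bottled sauces are shelf-stable. However, paragraph (e) must be considered: (e) operates against (a): the bottled sauces contain meat. (a) is therefore removed.
All of (b)'s requirements are met (a current Category 4 Certificate is held; a current Annual Clearance is held). However, paragraphs (f)–(g) must be considered: (f) is engaged — a current Tier 4 Approval is held. (g) is not triggered (there is no General Exemption Letter in force), so (f) stands. So (b) is unavailable.
Exception (c) fails — items are sold unlabelled.
Exception (d): the bottled sauces are home-kitchen produced; the number of selling days per month is 2, below the 3 limit — every condition holds. But: (h) operates — the compliance score is 80 points, meeting the 78 points threshold. (i) would limit (h) — the coverage ratio is 41%, meeting the 33% threshold — but (j) sets (i) aside: (j) operates against (i): the reportable unit count is 36, under the 39 limit. (k) is triggered (a current Category G Notice is held), but is itself disapplied by (l): (l) operates against (k): some sales are to a restaurant for resale. (m) is inapplicable (the registered capacity is 500 units, short of 540 units), so (l) stands. (d) is therefore removed.
Every exception is unavailable, so the rule governs.

Yes — Anika must hold a food-handler permit.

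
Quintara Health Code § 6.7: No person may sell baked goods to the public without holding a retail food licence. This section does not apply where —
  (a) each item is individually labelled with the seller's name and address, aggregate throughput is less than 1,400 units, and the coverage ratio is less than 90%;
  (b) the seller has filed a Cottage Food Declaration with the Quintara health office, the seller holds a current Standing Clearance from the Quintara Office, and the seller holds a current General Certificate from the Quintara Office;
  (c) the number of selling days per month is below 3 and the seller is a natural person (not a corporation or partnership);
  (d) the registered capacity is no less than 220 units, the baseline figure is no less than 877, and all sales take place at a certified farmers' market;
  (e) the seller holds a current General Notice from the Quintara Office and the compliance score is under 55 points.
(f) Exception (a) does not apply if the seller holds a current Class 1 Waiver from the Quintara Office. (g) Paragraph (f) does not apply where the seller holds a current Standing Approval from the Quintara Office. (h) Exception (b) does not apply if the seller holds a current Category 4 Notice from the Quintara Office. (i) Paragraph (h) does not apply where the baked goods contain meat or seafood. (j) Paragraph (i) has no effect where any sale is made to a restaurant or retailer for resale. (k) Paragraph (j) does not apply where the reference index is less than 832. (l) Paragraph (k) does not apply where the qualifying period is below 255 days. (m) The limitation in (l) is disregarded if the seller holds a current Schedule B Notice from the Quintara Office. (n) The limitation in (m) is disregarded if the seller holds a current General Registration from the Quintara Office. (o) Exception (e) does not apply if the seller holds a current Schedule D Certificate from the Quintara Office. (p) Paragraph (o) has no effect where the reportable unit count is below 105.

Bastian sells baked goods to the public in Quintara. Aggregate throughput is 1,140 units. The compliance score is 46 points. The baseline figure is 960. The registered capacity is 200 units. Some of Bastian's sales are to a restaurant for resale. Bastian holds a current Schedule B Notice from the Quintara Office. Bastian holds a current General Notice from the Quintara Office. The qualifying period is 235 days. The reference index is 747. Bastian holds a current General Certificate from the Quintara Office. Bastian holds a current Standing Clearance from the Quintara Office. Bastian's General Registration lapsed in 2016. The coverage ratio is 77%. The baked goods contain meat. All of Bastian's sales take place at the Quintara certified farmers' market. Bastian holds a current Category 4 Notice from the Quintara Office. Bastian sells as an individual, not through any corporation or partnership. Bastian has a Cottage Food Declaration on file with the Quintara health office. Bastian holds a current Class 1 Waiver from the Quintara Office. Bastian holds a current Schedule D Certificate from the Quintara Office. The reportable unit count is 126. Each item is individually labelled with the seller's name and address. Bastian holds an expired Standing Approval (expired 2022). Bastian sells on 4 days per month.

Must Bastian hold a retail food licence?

No — exception (b) applies; Bastian is not required to hold a retail food licence.

Exception (a): items are individually labelled; aggregate throughput is 1,140 units, less than the 1,400 units limit; the coverage ratio is 77%, less than the 90% limit — every condition holds. However, paragraphs (f)–(g) must be considered: (f) operates against (a): a current Class 1 Waiver is held. (g) does not operate here (the Standing Approval is not current), so (f) stands. So (a) is unavailable.
Exception (b)'s conditions are all satisfied: a Cottage Food Declaration is on file; a current Standing Clearance is held; a current General Certificate is held. As to paragraphs (h)–(n): (h) is triggered (a current Category 4 Notice is held), but is displaced by (i): (i) is triggered — the baked goods contain meat. (j) would limit (i) — some sales are to a restaurant for resale — but (k) sets (j) aside: (k) operates against (j): the reference index is 747, less than the 832 limit. (l) applies (the qualifying period is 235 days, below the 255 days limit), but is overridden by (m): (m) operates against (l): a current Schedule B Notice is held. (n) is inapplicable (the General Registration is not current), so (m) stands. So (b) applies.
Exception (c) does not apply: the number of selling days per month is 4, not below 3.
Exception (d) fails — the registered capacity is 200 units, short of 220 units.
Exception (e): a current General Notice is held; the compliance score is 46 points, under the 55 points limit — every condition holds. But applying paragraphs (o)–(p): (o) is triggered — a current Schedule D Certificate is held. (p), which would lift (o), is not triggered — the reportable unit count is 126, not below 105. (e) is therefore removed.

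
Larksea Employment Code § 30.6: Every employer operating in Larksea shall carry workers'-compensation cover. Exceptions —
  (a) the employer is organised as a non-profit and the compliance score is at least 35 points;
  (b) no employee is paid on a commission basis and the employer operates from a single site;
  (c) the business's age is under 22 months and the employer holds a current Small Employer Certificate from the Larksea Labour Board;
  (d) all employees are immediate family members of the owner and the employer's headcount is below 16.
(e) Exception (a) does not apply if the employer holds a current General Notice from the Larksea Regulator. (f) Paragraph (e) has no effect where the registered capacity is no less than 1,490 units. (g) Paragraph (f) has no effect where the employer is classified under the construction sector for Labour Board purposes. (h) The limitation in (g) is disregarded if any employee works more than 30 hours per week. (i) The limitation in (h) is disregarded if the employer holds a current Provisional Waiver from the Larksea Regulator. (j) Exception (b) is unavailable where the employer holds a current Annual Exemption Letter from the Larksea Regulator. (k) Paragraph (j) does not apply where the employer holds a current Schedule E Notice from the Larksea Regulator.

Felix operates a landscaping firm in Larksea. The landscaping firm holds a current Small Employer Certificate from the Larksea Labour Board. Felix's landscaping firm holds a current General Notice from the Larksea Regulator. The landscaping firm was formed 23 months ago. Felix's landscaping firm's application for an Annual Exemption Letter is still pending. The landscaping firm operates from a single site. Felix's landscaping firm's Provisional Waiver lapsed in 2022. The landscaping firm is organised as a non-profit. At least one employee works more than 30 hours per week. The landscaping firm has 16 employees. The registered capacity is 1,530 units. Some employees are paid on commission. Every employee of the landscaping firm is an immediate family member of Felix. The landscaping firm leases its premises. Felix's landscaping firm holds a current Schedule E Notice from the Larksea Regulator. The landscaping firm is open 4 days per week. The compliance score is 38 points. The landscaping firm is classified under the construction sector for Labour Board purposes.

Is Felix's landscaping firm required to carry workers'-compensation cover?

No — exception (a) applies; Felix's landscaping firm is not required to carry workers'-compensation cover.

Exception (a): the employer is a non-profit; the compliance score is 38 points, meeting the 35 points threshold — every condition holds. Under paragraphs (e)–(i): (e) would limit (a) — a current General Notice is held — but (f) sets (e) aside: (f) operates against (e): the registered capacity is 1,530 units, meeting the 1,490 units threshold. (g) applies (the landscaping firm is classified under the construction sector), but yields to (h): (h) operates against (g): at least one employee exceeds 30 hours/week. (i) is not triggered (the Provisional Waiver is not current), so (h) stands. (a) remains available.
Exception (b) requires that no employee is paid on a commission basis; but some employees are paid on commission, so (b) is unavailable.
Exception (c) does not apply: the business's age is 23 months, not under 22 months.
Exception (d) fails — the employer's headcount is 16, not below 16.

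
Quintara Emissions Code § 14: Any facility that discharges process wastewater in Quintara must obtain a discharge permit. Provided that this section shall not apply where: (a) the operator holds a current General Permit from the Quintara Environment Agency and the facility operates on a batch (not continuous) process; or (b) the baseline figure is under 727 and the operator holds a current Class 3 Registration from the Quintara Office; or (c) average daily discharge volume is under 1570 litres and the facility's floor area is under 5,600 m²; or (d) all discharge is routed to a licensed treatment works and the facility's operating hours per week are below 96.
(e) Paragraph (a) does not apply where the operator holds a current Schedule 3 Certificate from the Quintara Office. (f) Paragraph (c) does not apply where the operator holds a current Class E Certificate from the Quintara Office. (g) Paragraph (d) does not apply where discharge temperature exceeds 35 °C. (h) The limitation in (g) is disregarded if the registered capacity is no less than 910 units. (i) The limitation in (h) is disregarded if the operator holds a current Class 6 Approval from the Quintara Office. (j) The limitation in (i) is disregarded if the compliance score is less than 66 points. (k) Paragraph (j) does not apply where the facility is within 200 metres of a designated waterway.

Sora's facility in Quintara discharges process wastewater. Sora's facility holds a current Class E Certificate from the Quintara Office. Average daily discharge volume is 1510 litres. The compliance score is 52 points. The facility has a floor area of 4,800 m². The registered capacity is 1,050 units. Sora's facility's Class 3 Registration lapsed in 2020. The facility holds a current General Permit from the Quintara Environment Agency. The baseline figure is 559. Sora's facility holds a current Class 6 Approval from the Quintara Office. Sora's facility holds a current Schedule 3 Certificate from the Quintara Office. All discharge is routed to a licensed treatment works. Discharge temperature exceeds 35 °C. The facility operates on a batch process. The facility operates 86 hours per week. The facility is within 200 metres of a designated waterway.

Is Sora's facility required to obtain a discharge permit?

Exception (a)'s conditions are all satisfied: a current General Permit is held; the facility operates on a batch process. But: (e) is engaged — a current Schedule 3 Certificate is held. So (a) is unavailable.
Exception (b) fails — there is no Class 3 Registration in force.
Exception (c) is satisfied on its face — average daily discharge volume is 1510 litres, under the 1570 litres limit; the facility's floor area is 4,800 m², under the 5,600 m² limit. Turning to paragraph (f): (f) operates against (c): a current Class E Certificate is held. So (c) is unavailable.
All of (d)'s requirements are met (discharge is routed to a licensed treatment works; the facility's operating hours per week are 86, below the 96 limit). But: (g) applies — discharge temperature exceeds 35 °C. (h) would limit (g) — the registered capacity is 1,050 units, meeting the 910 units threshold — but (i) sets (h) aside: (i) operates — a current Class 6 Approval is held. (j) is engaged (the compliance score is 52 points, less than the 66 points limit), but is displaced by (k): (k) operates against (j): the facility is within 200 m of a designated waterway. Exception (d) does not apply.
None of the exceptions is available; § 14 applies in full.

Yes — Sora's facility must obtain a discharge permit.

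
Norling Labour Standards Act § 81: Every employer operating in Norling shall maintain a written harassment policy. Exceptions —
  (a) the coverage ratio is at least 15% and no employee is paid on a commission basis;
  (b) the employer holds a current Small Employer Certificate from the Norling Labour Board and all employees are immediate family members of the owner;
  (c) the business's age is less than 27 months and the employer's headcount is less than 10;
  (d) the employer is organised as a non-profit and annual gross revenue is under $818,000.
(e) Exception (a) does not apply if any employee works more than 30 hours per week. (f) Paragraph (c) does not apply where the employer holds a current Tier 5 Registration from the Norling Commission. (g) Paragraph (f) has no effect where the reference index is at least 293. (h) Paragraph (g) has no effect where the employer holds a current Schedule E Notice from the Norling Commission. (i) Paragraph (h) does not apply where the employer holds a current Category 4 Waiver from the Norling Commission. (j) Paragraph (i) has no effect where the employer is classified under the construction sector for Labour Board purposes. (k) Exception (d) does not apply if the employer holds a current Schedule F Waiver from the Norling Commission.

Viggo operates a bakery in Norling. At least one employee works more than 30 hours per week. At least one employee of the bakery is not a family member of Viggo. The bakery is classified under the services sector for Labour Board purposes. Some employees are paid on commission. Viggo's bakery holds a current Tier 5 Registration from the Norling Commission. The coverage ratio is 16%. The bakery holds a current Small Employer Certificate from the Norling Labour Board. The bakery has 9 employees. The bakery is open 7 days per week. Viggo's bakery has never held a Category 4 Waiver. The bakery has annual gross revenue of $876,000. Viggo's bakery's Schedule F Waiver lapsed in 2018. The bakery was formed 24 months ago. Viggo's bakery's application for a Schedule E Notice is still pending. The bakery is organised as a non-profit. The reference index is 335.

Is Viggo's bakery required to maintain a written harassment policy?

No — exception (c) applies; Viggo's bakery is not required to maintain a written harassment policy.

Exception (a) does not apply: some employees are paid on commission.
Exception (b) fails — at least one employee is not a family member.
All of (c)'s requirements are met (the business's age is 24 months, less than the 27 months limit; the employer's headcount is 9, less than the 10 limit). Applying paragraphs (f)–(j): (f) applies (a current Tier 5 Registration is held), but is itself disapplied by (g): (g) operates against (f): the reference index is 335, meeting the 293 threshold. (h), which would lift (g), is not engaged — no current Schedule E Notice is held. Exception (c) stands.
Exception (d) fails — annual gross revenue is $876,000, not under $818,000.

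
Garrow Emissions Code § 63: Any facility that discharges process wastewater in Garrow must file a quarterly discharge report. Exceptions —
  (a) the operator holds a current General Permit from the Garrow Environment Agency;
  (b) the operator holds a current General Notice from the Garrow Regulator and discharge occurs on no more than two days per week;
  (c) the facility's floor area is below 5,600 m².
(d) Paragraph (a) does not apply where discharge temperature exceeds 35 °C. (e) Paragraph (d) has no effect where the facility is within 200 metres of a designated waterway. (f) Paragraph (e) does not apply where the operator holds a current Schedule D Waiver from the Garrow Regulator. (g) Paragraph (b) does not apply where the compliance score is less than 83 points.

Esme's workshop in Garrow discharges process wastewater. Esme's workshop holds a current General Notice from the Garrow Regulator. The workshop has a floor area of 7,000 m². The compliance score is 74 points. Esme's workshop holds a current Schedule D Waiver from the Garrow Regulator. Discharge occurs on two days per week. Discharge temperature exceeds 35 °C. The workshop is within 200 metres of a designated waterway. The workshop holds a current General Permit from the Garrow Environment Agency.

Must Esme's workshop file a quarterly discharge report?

Exception (a)'s conditions are all satisfied: a current General Permit is held. However, paragraphs (d)–(f) must be considered: (d) operates against (a): discharge temperature exceeds 35 °C. (e) applies (the workshop is within 200 m of a designated waterway), but is overridden by (f): (f) operates — a current Schedule D Waiver is held. Exception (a) does not apply.
Exception (b) is satisfied on its face — a current General Notice is held; discharge occurs on no more than two days per week. But applying paragraph (g): (g) operates against (b): the compliance score is 74 points, less than the 83 points limit. So (b) is unavailable.
Exception (c) requires that the facility's floor area is below 5,600 m²; but the facility's floor area is 7,000 m², not below 5,600 m², so (c) is unavailable.
No exception displaces § 63.

Yes — Esme's workshop must file a quarterly discharge report.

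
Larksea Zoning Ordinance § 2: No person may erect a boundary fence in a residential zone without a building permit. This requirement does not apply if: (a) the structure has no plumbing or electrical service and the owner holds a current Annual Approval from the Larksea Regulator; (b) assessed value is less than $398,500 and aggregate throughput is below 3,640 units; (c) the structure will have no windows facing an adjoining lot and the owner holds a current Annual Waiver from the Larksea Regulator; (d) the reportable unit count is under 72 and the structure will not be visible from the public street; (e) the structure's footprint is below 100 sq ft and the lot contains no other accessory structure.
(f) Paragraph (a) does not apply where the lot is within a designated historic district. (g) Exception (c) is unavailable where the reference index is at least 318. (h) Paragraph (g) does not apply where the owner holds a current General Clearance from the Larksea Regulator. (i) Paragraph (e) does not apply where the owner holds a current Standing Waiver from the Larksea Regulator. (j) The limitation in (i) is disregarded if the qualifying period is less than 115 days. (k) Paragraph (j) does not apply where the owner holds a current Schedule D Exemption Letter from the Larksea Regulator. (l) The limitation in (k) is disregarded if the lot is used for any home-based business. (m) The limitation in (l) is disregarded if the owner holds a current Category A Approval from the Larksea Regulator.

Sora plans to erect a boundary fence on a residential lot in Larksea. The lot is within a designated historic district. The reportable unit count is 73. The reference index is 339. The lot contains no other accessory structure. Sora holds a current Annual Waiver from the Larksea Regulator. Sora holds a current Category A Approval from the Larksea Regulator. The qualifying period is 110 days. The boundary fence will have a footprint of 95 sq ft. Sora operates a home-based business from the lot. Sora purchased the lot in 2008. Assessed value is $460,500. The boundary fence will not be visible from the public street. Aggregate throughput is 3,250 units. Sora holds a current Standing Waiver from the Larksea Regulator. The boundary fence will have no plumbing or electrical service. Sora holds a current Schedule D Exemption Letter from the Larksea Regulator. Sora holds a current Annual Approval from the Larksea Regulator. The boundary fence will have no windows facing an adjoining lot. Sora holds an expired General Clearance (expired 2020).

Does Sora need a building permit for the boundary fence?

Exception (a): there is no plumbing or electrical service; a current Annual Approval is held — every condition holds. But applying paragraph (f): (f) operates against (a): the lot is in a historic district. (a) is therefore removed.
Exception (b) requires that assessed value is less than $398,500; but assessed value is $460,500, not less than $398,500, so (b) is unavailable.
All of (c)'s requirements are met (no windows face an adjoining lot; a current Annual Waiver is held). But: (g) operates — the reference index is 339, meeting the 318 threshold. (h) is not engaged (no current General Clearance is held), so (g) stands. Exception (c) does not apply.
Exception (d) requires that the reportable unit count is under 72; but the reportable unit count is 73, not under 72, so (d) is unavailable.
Exception (e)'s conditions are all satisfied: the structure's footprint is 95 sq ft, below the 100 sq ft limit; the lot has no other accessory structure. Turning to paragraphs (i)–(m): (i) is triggered — a current Standing Waiver is held. (j) applies (the qualifying period is 110 days, less than the 115 days limit), but is itself disapplied by (k): (k) is engaged — a current Schedule D Exemption Letter is held. (l) would limit (k) — a home-based business operates on the lot — but (m) sets (l) aside: (m) operates against (l): a current Category A Approval is held. So (e) is unavailable.
No exception is made out. Sora falls within the general rule.

Yes — Sora must obtain a building permit.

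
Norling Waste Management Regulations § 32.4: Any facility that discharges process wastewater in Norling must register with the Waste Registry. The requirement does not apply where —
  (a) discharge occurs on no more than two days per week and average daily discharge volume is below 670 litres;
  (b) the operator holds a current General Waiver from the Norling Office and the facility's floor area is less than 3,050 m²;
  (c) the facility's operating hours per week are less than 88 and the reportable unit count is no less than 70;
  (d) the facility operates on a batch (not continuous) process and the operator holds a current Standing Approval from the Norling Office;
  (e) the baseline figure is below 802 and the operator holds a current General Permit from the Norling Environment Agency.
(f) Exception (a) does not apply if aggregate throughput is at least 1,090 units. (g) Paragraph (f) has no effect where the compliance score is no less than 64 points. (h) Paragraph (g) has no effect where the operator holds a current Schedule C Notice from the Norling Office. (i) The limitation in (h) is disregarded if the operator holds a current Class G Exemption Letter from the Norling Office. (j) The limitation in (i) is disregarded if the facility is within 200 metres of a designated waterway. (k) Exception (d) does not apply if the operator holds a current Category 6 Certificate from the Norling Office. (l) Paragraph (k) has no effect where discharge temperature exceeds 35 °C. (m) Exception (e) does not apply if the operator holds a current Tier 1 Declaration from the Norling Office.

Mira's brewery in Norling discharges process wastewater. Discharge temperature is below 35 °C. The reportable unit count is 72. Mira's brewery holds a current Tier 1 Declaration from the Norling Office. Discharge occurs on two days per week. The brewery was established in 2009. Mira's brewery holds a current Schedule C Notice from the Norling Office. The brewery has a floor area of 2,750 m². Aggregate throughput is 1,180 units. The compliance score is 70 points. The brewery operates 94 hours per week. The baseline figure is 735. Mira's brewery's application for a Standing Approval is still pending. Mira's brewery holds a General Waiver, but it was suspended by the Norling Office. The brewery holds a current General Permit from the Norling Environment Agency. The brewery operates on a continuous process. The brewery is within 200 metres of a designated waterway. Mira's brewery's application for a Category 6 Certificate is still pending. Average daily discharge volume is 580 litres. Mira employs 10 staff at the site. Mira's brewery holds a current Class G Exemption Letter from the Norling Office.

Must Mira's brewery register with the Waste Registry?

Exception (a)'s conditions are all satisfied: discharge occurs on no more than two days per week; average daily discharge volume is 580 litres, below the 670 litres limit. Turning to paragraphs (f)–(j): (f) operates against (a): aggregate throughput is 1,180 units, meeting the 1,090 units threshold. (g) is triggered (the compliance score is 70 points, meeting the 64 points threshold), but is displaced by (h): (h) operates — a current Schedule C Notice is held. (i) is engaged (a current Class G Exemption Letter is held), but is displaced by (j): (j) operates against (i): the brewery is within 200 m of a designated waterway. So (a) is unavailable.
Exception (b) does not apply: there is no General Waiver in force.
Exception (c) requires that the facility's operating hours per week are less than 88; but the facility's operating hours per week are 94, not less than 88, so (c) is unavailable.
Exception (d) does not apply: the facility operates on a continuous process.
All of (e)'s requirements are met (the baseline figure is 735, below the 802 limit; a current General Permit is held). But applying paragraph (m): (m) operates — a current Tier 1 Declaration is held. So (e) is unavailable.
Every exception is unavailable, so the rule governs.

Yes — Mira's brewery must register with the Waste Registry.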